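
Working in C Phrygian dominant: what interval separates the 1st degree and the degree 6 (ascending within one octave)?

Spelling C Phrygian dominant: C Db E F G Ab Bb.
The 1st degree is C and the degree 6 is Ab.
6 letter names make it a sixth; at 8 semitones (a half step narrower than major) the quality is minor.

minor 6th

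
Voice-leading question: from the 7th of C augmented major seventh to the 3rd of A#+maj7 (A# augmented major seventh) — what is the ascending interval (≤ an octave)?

augmented 2nd

C augmented major seventh has B as its 7th, and A#+maj7 (A# augmented major seventh) has C## as its 3rd.
B up to C## is 3 semitones, a half step wider than a major second, so the interval is augmented.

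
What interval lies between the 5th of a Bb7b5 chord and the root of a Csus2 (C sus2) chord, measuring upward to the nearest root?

augmented fifth

Bb7b5 has Fb as its 5th, and Csus2 (C sus2) has C as its root.
From Fb to C: 8 semitones over a fifth = augmented.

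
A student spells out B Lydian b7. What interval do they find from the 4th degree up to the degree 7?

Spelling B Lydian b7: B C# D# E# F# G# A.
So we need the interval from E# up to A.
E# up to A is 4 semitones, a half step narrower than a perfect fourth, so the interval is diminished.

diminished 4th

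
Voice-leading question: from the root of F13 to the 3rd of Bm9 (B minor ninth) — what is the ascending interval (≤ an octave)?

The root of F13 is F; the 3rd of Bm9 (B minor ninth) is D.
From F to D is 9 semitones, exactly the major sixth.

major sixth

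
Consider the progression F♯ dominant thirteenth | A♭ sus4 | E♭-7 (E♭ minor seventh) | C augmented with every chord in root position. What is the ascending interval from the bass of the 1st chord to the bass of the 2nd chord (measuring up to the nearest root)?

d3

The roots are F♯ and A♭.
From F♯ to A♭: 2 semitones over a third = diminished.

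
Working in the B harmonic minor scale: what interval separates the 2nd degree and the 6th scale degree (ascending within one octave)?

diminished fifth

The scale runs B C♯ D E F♯ G A♯.
So we need the interval from C♯ up to G.
C♯ up to G is 6 semitones, a half step narrower than a perfect fifth, so the interval is diminished.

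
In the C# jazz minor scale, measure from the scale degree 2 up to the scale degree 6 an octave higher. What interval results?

perfect 12th

The scale runs C# D# E F# G# A# B#.
Scale degree 2 = D#; degree 6 (up an octave) = A#.
D# up to A# spans 12 letter names and 19 semitones — a perfect twelfth.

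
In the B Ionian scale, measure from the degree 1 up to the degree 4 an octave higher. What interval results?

B major: B C# D# E F# G# A#.
Degree 1 = B; degree 4 (up an octave) = E.
From B to E is 17 semitones, exactly the perfect eleventh.

perfect eleventh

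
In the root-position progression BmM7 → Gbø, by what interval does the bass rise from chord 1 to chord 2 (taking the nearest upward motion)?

The roots are B and Gb.
From B to Gb: 7 semitones over a sixth = diminished.

diminished sixth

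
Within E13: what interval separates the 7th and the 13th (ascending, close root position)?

The chord tones of E13 are E, G#, B, D, F#, C#.
The 7th is D and the 13th is C#.
D up to C# spans 7 letter names and 11 semitones — a major seventh.

major seventh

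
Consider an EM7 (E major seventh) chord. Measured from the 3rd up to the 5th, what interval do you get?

minor third

Spelling the chord: E-G#-B-D#.
3rd = G#; 5th = B.
G# up to B is 3 semitones, a half step narrower than a major third, so the interval is minor.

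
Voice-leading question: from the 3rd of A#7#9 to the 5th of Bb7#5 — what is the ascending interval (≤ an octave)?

diminished fourth

The 3rd of A#7#9 is C##; the 5th of Bb7#5 is F#.
4 letter names make it a fourth; at 4 semitones (a half step narrower than perfect) the quality is diminished.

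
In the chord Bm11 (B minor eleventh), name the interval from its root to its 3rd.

minor 3rd

Spelling the chord: B, D, F♯, A, C♯, E.
So we need the interval from B up to D.
B up to D is 3 semitones, a half step narrower than a major third, so the interval is minor.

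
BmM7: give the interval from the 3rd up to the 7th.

Bm(maj7) is spelled B D F♯ A♯.
The 3rd is D and the 7th is A♯.
D up to A♯ is 8 semitones, a half step wider than a perfect fifth, so the interval is augmented.

augmented 5th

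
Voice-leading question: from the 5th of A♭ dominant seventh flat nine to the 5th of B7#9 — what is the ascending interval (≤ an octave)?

The 5th of A♭ dominant seventh flat nine is E♭; the 5th of B7#9 is F♯.
E♭ up to F♯ is 3 semitones, a half step wider than a major second, so the interval is augmented.

augmented 2nd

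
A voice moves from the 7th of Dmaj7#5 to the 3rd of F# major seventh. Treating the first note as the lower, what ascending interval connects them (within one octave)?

The 7th of Dmaj7#5 is C#; the 3rd of F# major seventh is A#.
From C# to A# is 9 semitones, exactly the major sixth.

major 6th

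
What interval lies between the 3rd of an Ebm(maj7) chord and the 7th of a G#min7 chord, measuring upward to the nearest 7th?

The 3rd of Ebm(maj7) is Gb; the 7th of G#min7 is F#.
7 letter names make it a seventh; at 12 semitones (a half step wider than major) the quality is augmented.

augmented seventh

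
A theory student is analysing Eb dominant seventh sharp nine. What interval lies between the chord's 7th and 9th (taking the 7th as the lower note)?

Eb7#9 (Eb dominant seventh sharp nine) is spelled Eb, G, Bb, Db, F#.
7th = Db; 9th = F#.
From Db to F#: 5 semitones over a third = augmented.

augmented 3rd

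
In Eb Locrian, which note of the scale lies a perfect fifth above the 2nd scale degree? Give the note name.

Cb

The scale is Eb Fb Gb Ab Bbb Cb Db.
The 2nd scale degree is Fb; a perfect fifth above that is Cb — scale degree 6.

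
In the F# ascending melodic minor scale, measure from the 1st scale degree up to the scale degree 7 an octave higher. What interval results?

Spelling the F# ascending melodic minor scale: F# G# A B C# D# E#.
So we need the interval from F# up to E#.
Counting 14 letters and 23 half steps from F# gives a major fourteenth.

major 14th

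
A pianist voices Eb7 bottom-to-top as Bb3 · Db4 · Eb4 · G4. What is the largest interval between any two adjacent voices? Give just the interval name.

major third

Adjacent intervals: Bb3→Db4 = minor third; Db4→Eb4 = major second; Eb4→G4 = major third.
The largest is Eb4 to G4, a major third (4 semitones).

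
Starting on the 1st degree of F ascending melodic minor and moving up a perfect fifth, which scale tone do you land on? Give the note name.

C

The scale is F G Ab Bb C D E.
The 1st degree is F; a perfect fifth above that is C — scale degree 5.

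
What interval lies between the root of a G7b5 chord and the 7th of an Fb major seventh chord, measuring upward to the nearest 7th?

The root of G7b5 is G; the 7th of Fb major seventh is Eb.
G up to Eb is 8 semitones, a half step narrower than a major sixth, so the interval is minor.

m6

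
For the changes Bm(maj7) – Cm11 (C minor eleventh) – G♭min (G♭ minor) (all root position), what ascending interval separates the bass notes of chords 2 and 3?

diminished fifth

The roots are C and G♭.
5 letter names make it a fifth; at 6 semitones (a half step narrower than perfect) the quality is diminished.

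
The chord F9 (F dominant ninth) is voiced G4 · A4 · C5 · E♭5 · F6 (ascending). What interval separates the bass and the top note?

minor 14th

The outer voices are G4 and F6.
G up to F is 22 semitones, a half step narrower than a major fourteenth, so the interval is minor.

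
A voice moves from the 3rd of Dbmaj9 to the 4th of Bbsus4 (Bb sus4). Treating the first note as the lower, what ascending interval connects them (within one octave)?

Dbmaj9 has F as its 3rd, and Bbsus4 (Bb sus4) has Eb as its 4th.
F up to Eb is 10 semitones, a half step narrower than a major seventh, so the interval is minor.

minor 7th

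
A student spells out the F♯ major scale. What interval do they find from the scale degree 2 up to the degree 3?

M2

Spelling the F♯ major scale: F♯ G♯ A♯ B C♯ D♯ E♯.
That puts G♯ below A♯.
From G♯ to A♯ is 2 semitones, exactly the major second.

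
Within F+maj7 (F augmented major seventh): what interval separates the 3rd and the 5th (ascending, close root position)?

major third

Fmaj7#5 (F augmented major seventh): F, A, C#, E.
3rd = A; 5th = C#.
From A to C# is 4 semitones, exactly the major third.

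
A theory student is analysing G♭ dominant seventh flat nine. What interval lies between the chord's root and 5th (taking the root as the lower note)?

perfect fifth

Spelling the chord: G♭, B♭, D♭, F♭, A𝄫.
That puts G♭ below D♭.
G♭ up to D♭ spans 5 letter names and 7 semitones — a perfect fifth.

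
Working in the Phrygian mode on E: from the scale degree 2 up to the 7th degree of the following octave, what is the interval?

The scale runs E F G A B C D.
So we need the interval from F up to D.
From F to D is 21 semitones, exactly the major thirteenth.

major thirteenth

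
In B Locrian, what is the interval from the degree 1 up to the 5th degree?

The scale runs B C D E F G A.
That puts B below F.
5 letter names make it a fifth; at 6 semitones (a half step narrower than perfect) the quality is diminished.

diminished fifth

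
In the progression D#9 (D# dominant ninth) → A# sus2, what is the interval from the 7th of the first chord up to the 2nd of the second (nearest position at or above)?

major 7th

The 7th of D#9 (D# dominant ninth) is C#; the 2nd of A# sus2 is B#.
From C# to B# is 11 semitones, exactly the major seventh.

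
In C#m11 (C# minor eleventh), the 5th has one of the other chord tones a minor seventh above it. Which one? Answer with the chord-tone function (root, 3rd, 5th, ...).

11th

C#m11 (C# minor eleventh): C# E G# B D# F#.
The 5th is G#. A minor seventh above G# is F#.
F# is the chord's 11th.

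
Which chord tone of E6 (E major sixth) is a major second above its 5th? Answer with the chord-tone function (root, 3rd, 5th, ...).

Spelling the chord: E, G#, B, C#.
The 5th is B. A major second above B is C#.
C# is the chord's 6th.

6th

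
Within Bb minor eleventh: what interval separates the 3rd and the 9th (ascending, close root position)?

The chord tones of Bbm11 (Bb minor eleventh) are Bb, Db, F, Ab, C, Eb.
That puts Db below C.
Counting 7 letters and 11 half steps from Db gives a major seventh.

major 7th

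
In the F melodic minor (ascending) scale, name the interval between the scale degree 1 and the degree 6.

The scale runs F G A♭ B♭ C D E.
So we need the interval from F up to D.
From F to D is 9 semitones, exactly the major sixth.

major 6th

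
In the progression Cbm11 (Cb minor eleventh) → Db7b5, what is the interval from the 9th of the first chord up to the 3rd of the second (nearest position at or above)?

major third

Cbm11 (Cb minor eleventh) has Db as its 9th, and Db7b5 has F as its 3rd.
From Db to F is 4 semitones, exactly the major third.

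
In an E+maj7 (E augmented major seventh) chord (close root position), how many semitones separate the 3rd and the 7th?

7

The chord tones of Emaj7#5 are E–G♯–B♯–D♯.
G♯ to D♯ is a perfect fifth: 7 semitones.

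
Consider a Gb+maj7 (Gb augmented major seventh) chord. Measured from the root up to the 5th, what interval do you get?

augmented 5th

The chord tones of Gb augmented major seventh are Gb-Bb-D-F.
The root is Gb and the 5th is D.
Gb up to D is 8 semitones, a half step wider than a perfect fifth, so the interval is augmented.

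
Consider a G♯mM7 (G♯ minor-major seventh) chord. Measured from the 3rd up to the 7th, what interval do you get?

augmented fifth

The chord tones of G♯m(maj7) are G♯, B, D♯, F𝄪.
The 3rd is B and the 7th is F𝄪.
5 letter names make it a fifth; at 8 semitones (a half step wider than perfect) the quality is augmented.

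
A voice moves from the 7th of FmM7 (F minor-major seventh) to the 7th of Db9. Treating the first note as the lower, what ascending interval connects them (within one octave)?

FmM7 (F minor-major seventh) has E as its 7th, and Db9 has Cb as its 7th.
E up to Cb is 7 semitones, a whole step narrower than a major sixth, so the interval is diminished.

diminished sixth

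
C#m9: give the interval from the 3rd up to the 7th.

perfect fifth

The chord tones of C#m9 are C#, E, G#, B, D#.
That puts E below B.
E up to B spans 5 letter names and 7 semitones — a perfect fifth.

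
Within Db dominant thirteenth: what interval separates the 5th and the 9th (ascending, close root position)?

P5

The chord tones of Db13 are Db, F, Ab, Cb, Eb, Bb.
So we need the interval from Ab up to Eb.
Ab up to Eb spans 5 letter names and 7 semitones — a perfect fifth.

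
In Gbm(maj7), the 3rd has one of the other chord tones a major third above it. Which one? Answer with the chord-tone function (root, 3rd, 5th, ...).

Gbm(maj7) is spelled Gb, Bbb, Db, F.
The 3rd is Bbb. A major third above Bbb is Db.
Db is the chord's 5th.

5th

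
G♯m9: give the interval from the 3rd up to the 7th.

P5

The chord tones of G♯ minor ninth are G♯–B–D♯–F♯–A♯.
So we need the interval from B up to F♯.
B up to F♯ spans 5 letter names and 7 semitones — a perfect fifth.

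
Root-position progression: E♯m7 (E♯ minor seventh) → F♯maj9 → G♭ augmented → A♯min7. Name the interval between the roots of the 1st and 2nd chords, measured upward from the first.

m2

The roots are E♯ and F♯.
2 letter names make it a second; at 1 semitone (a half step narrower than major) the quality is minor.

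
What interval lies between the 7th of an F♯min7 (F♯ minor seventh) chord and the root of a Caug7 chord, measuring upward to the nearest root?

F♯min7 (F♯ minor seventh) has E as its 7th, and Caug7 has C as its root.
E up to C is 8 semitones, a half step narrower than a major sixth, so the interval is minor.

m6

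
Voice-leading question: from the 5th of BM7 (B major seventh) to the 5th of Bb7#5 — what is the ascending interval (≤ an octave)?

perfect unison

The 5th of BM7 (B major seventh) is F#; the 5th of Bb7#5 is F#.
Counting 1 letters and 0 half steps from F# gives a perfect unison.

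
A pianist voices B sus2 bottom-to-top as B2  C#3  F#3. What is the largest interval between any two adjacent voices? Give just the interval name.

Adjacent intervals: B2→C#3 = major second; C#3→F#3 = perfect fourth.
The largest is C#3 to F#3, a perfect fourth (5 semitones).

perfect fourth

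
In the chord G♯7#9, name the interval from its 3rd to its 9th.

M7

G♯ dominant seventh sharp nine is spelled G♯, B♯, D♯, F♯, A𝄪.
The 3rd is B♯ and the 9th is A𝄪.
Counting 7 letters and 11 half steps from B♯ gives a major seventh.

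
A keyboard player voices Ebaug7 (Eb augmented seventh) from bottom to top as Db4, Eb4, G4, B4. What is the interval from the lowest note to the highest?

augmented sixth

The outer voices are Db4 and B4.
Db up to B is 10 semitones, a half step wider than a major sixth, so the interval is augmented.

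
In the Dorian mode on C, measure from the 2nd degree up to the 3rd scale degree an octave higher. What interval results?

minor 9th

C dorian: C D E♭ F G A B♭.
That puts D below E♭.
From D to E♭: 13 semitones over a ninth = minor.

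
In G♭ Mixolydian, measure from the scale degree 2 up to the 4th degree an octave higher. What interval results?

Spelling G♭ Mixolydian: G♭ A♭ B♭ C♭ D♭ E♭ F♭.
So we need the interval from A♭ up to C♭.
A♭ up to C♭ is 15 semitones, a half step narrower than a major tenth, so the interval is minor.

minor tenth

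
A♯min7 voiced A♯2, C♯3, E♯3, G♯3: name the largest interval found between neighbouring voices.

major third

Adjacent intervals: A♯2→C♯3 = minor third; C♯3→E♯3 = major third; E♯3→G♯3 = minor third.
The largest is C♯3 to E♯3, a major third (4 semitones).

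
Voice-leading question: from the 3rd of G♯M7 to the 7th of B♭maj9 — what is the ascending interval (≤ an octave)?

diminished seventh

G♯M7 has B♯ as its 3rd, and B♭maj9 has A as its 7th.
B♯ up to A is 9 semitones, a whole step narrower than a major seventh, so the interval is diminished.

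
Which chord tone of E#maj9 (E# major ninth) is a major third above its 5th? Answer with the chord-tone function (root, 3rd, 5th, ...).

E#maj9 (E# major ninth) is spelled E# G## B# D## F##.
The 5th is B#. A major third above B# is D##.
D## is the chord's 7th.

7th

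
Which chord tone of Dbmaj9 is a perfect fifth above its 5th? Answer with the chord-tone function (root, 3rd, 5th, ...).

The chord tones of Dbmaj9 are Db F Ab C Eb.
The 5th is Ab. A perfect fifth above Ab is Eb.
Eb is the chord's 9th.

9th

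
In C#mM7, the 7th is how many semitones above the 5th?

4

The chord tones of C#m(maj7) (C# minor-major seventh) are C#-E-G#-B#.
G# to B# is a major third: 4 semitones.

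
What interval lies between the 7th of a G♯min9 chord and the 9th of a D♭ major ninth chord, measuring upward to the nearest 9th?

G♯min9 has F♯ as its 7th, and D♭ major ninth has E♭ as its 9th.
F♯ up to E♭ is 9 semitones, a whole step narrower than a major seventh, so the interval is diminished.

diminished seventh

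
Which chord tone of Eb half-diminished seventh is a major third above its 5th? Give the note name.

The chord tones of Eb half-diminished seventh are Eb Gb Bbb Db.
The 5th is Bbb. A major third above Bbb is Db.
Db is the chord's 7th.

Db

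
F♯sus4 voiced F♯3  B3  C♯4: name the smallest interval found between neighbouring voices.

major second

Adjacent intervals: F♯3→B3 = perfect fourth; B3→C♯4 = major second.
The smallest is B3 to C♯4, a major second (2 semitones).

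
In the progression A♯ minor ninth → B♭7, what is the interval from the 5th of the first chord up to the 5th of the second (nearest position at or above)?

A♯ minor ninth has E♯ as its 5th, and B♭7 has F as its 5th.
2 letter names make it a second; at 0 semitones (a whole step narrower than major) the quality is diminished.

diminished second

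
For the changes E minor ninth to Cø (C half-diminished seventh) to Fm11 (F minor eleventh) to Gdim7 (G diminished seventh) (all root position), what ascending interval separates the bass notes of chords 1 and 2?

minor sixth

The roots are E and C.
From E to C: 8 semitones over a sixth = minor.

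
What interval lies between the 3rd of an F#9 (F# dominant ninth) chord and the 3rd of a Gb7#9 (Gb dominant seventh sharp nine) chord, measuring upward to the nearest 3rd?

diminished second

F#9 (F# dominant ninth) has A# as its 3rd, and Gb7#9 (Gb dominant seventh sharp nine) has Bb as its 3rd.
From A# to Bb: 0 semitones over a second = diminished.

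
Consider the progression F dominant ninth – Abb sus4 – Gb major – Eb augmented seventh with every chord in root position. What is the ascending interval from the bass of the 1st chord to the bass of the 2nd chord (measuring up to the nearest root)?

The roots are F and Abb.
3 letter names make it a third; at 2 semitones (a whole step narrower than major) the quality is diminished.

diminished third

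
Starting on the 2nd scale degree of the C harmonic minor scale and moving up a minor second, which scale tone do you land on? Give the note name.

Eb

The scale is C D Eb F G Ab B.
The 2nd scale degree is D; a minor second above that is Eb — scale degree 3.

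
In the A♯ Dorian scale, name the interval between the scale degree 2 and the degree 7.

minor 6th

Spelling the A♯ Dorian scale: A♯ B♯ C♯ D♯ E♯ F𝄪 G♯.
So we need the interval from B♯ up to G♯.
B♯ up to G♯ is 8 semitones, a half step narrower than a major sixth, so the interval is minor.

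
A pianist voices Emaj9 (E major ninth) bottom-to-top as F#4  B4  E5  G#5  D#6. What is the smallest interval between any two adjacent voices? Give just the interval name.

major 3rd

Adjacent intervals: F#4→B4 = perfect fourth; B4→E5 = perfect fourth; E5→G#5 = major third; G#5→D#6 = perfect fifth.
The smallest is E5 to G#5, a major third (4 semitones).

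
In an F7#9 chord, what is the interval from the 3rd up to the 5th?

minor third

Spelling the chord: F-A-C-Eb-G#.
So we need the interval from A up to C.
3 letter names make it a third; at 3 semitones (a half step narrower than major) the quality is minor.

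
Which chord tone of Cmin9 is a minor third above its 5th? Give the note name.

Bb

Cmin9 (C minor ninth) is spelled C E♭ G B♭ D.
The 5th is G. A minor third above G is B♭.
B♭ is the chord's 7th.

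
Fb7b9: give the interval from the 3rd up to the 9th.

Fb7b9 is spelled Fb Ab Cb Ebb Gbb.
So we need the interval from Ab up to Gbb.
7 letter names make it a seventh; at 9 semitones (a whole step narrower than major) the quality is diminished.

diminished seventh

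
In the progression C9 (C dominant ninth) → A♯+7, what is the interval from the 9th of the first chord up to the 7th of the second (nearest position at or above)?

A4

C9 (C dominant ninth) has D as its 9th, and A♯+7 has G♯ as its 7th.
D up to G♯ is 6 semitones, a half step wider than a perfect fourth, so the interval is augmented.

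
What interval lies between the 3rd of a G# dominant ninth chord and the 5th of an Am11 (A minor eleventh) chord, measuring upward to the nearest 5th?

diminished fourth

G# dominant ninth has B# as its 3rd, and Am11 (A minor eleventh) has E as its 5th.
B# up to E is 4 semitones, a half step narrower than a perfect fourth, so the interval is diminished.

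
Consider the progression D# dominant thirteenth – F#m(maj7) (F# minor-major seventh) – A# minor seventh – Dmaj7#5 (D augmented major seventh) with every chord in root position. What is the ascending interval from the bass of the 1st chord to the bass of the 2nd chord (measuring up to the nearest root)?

minor 3rd

The roots are D# and F#.
3 letter names make it a third; at 3 semitones (a half step narrower than major) the quality is minor.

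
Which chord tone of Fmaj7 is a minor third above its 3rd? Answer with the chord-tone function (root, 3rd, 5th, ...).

The chord tones of FM7 are F–A–C–E.
The 3rd is A. A minor third above A is C.
C is the chord's 5th.

5th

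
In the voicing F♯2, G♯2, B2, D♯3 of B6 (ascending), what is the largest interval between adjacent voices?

Adjacent intervals: F♯2→G♯2 = major second; G♯2→B2 = minor third; B2→D♯3 = major third.
The largest is B2 to D♯3, a major third (4 semitones).

major third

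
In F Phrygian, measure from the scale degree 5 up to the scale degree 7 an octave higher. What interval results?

minor tenth

F phrygian: F Gb Ab Bb C Db Eb.
So we need the interval from C up to Eb.
C up to Eb is 15 semitones, a half step narrower than a major tenth, so the interval is minor.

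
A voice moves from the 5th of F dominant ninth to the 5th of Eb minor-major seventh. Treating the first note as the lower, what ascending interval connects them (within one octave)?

The 5th of F dominant ninth is C; the 5th of Eb minor-major seventh is Bb.
From C to Bb: 10 semitones over a seventh = minor.

minor 7th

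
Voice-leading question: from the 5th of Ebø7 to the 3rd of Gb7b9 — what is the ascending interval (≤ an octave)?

Ebø7 has Bbb as its 5th, and Gb7b9 has Bb as its 3rd.
Bbb up to Bb is 1 semitone, a half step wider than a perfect unison, so the interval is augmented.

augmented unison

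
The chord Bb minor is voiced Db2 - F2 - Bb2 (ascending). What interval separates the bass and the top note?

M6

The outer voices are Db2 and Bb2.
From Db to Bb is 9 semitones, exactly the major sixth.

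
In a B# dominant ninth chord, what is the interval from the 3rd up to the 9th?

minor seventh

B#9: B#, D##, F##, A#, C##.
3rd = D##; 9th = C##.
From D## to C##: 10 semitones over a seventh = minor.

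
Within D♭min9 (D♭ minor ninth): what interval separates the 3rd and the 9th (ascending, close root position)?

major seventh

The chord tones of D♭min9 are D♭-F♭-A♭-C♭-E♭.
3rd = F♭; 9th = E♭.
F♭ up to E♭ spans 7 letter names and 11 semitones — a major seventh.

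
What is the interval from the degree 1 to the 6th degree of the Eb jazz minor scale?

major sixth

Spelling the Eb jazz minor scale: Eb F Gb Ab Bb C D.
The degree 1 is Eb and the 6th scale degree is C.
Eb up to C spans 6 letter names and 9 semitones — a major sixth.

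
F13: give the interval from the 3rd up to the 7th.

diminished 5th

Spelling the chord: F–A–C–E♭–G–D.
3rd = A; 7th = E♭.
A up to E♭ is 6 semitones, a half step narrower than a perfect fifth, so the interval is diminished.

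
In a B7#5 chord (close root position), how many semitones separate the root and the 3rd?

The chord tones of B7#5 are B D♯ F𝄪 A.
B to D♯ is a major third: 4 semitones.

4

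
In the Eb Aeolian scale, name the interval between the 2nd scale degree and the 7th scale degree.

Spelling the Eb Aeolian scale: Eb F Gb Ab Bb Cb Db.
The 2nd scale degree is F and the scale degree 7 is Db.
F up to Db is 8 semitones, a half step narrower than a major sixth, so the interval is minor.

minor sixth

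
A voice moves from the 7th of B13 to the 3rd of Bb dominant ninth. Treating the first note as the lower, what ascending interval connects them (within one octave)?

The 7th of B13 is A; the 3rd of Bb dominant ninth is D.
From A to D is 5 semitones, exactly the perfect fourth.

perfect fourth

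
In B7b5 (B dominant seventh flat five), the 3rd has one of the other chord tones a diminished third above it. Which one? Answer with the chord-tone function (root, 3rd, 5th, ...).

The chord tones of B7b5 (B dominant seventh flat five) are B–D#–F–A.
The 3rd is D#. A diminished third above D# is F.
F is the chord's 5th.

5th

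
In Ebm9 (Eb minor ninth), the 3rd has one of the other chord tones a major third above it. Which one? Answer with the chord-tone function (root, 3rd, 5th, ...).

The chord tones of Ebmin9 are Eb-Gb-Bb-Db-F.
The 3rd is Gb. A major third above Gb is Bb.
Bb is the chord's 5th.

5th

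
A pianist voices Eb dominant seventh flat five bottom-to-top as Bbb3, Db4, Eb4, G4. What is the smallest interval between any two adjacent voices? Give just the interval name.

major second

Adjacent intervals: Bbb3→Db4 = major third; Db4→Eb4 = major second; Eb4→G4 = major third.
The smallest is Db4 to Eb4, a major second (2 semitones).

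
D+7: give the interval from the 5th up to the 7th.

The chord tones of D augmented seventh are D F# A# C.
The 5th is A# and the 7th is C.
A# up to C is 2 semitones, a whole step narrower than a major third, so the interval is diminished.

diminished third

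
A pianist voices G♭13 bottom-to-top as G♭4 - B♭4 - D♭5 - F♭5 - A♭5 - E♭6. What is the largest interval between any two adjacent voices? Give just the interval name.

Adjacent intervals: G♭4→B♭4 = major third; B♭4→D♭5 = minor third; D♭5→F♭5 = minor third; F♭5→A♭5 = major third; A♭5→E♭6 = perfect fifth.
The largest is A♭5 to E♭6, a perfect fifth (7 semitones).

perfect fifth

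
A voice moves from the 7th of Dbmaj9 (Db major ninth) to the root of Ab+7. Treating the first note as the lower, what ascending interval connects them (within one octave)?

minor sixth

The 7th of Dbmaj9 (Db major ninth) is C; the root of Ab+7 is Ab.
6 letter names make it a sixth; at 8 semitones (a half step narrower than major) the quality is minor.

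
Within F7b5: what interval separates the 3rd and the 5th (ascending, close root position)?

F7b5 is spelled F, A, Cb, Eb.
3rd = A; 5th = Cb.
3 letter names make it a third; at 2 semitones (a whole step narrower than major) the quality is diminished.

diminished third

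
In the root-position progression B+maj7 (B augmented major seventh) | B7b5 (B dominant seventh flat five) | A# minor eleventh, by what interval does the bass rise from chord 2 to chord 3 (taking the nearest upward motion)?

major seventh

The roots are B and A#.
Counting 7 letters and 11 half steps from B gives a major seventh.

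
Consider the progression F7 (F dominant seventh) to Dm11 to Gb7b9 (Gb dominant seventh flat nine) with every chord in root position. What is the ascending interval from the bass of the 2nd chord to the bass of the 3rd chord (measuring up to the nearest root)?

diminished 4th

The roots are D and Gb.
From D to Gb: 4 semitones over a fourth = diminished.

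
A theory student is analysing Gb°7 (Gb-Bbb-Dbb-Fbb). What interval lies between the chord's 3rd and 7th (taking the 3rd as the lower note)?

The 3rd is Bbb and the 7th is Fbb.
Bbb up to Fbb is 6 semitones, a half step narrower than a perfect fifth, so the interval is diminished.

d5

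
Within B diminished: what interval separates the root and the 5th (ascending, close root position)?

Spelling the chord: B D F.
The root is B and the 5th is F.
5 letter names make it a fifth; at 6 semitones (a half step narrower than perfect) the quality is diminished.

diminished fifth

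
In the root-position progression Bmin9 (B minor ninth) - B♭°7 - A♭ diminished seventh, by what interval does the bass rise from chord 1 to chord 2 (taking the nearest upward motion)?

diminished octave

The roots are B and B♭.
8 letter names make it an octave; at 11 semitones (a half step narrower than perfect) the quality is diminished.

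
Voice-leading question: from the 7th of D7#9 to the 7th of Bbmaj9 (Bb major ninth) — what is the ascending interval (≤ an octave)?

The 7th of D7#9 is C; the 7th of Bbmaj9 (Bb major ninth) is A.
Counting 6 letters and 9 half steps from C gives a major sixth.

major sixth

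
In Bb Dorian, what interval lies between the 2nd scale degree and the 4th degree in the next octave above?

Bb dorian: Bb C Db Eb F G Ab.
The 2nd scale degree is C and the 4th scale degree (up an octave) is Eb.
10 letter names make it a tenth; at 15 semitones (a half step narrower than major) the quality is minor.

minor tenth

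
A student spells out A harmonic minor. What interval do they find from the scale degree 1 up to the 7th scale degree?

major seventh

A harmonic minor: A B C D E F G#.
So we need the interval from A up to G#.
Counting 7 letters and 11 half steps from A gives a major seventh.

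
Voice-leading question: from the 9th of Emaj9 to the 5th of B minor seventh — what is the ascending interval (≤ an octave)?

P1

The 9th of Emaj9 is F#; the 5th of B minor seventh is F#.
F# up to F# spans 1 letter names and 0 semitones — a perfect unison.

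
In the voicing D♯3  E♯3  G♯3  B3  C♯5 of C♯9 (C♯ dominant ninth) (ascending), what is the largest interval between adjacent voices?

major 9th

Adjacent intervals: D♯3→E♯3 = major second; E♯3→G♯3 = minor third; G♯3→B3 = minor third; B3→C♯5 = major ninth.
The largest is B3 to C♯5, a major ninth (14 semitones).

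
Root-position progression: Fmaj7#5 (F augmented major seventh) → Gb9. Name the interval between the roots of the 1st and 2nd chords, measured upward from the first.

The roots are F and Gb.
F up to Gb is 1 semitone, a half step narrower than a major second, so the interval is minor.

m2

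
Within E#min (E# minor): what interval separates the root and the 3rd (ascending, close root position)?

E#m (E# minor) is spelled E# G# B#.
Root = E#; 3rd = G#.
3 letter names make it a third; at 3 semitones (a half step narrower than major) the quality is minor.

minor third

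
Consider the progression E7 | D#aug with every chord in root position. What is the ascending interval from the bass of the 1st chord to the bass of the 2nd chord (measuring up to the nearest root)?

major seventh

The roots are E and D#.
Counting 7 letters and 11 half steps from E gives a major seventh.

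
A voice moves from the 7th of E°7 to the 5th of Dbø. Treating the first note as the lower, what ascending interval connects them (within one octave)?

diminished fifth

The 7th of E°7 is Db; the 5th of Dbø is Abb.
From Db to Abb: 6 semitones over a fifth = diminished.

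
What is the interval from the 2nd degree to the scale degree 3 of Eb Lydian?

M2

Eb lydian: Eb F G A Bb C D.
2nd degree = F; scale degree 3 = G.
Counting 2 letters and 2 half steps from F gives a major second.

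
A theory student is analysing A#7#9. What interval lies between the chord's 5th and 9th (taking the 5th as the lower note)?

augmented 5th

A# dominant seventh sharp nine is spelled A# C## E# G# B##.
5th = E#; 9th = B##.
From E# to B##: 8 semitones over a fifth = augmented.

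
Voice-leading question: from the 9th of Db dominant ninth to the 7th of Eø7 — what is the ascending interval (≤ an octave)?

The 9th of Db dominant ninth is Eb; the 7th of Eø7 is D.
Counting 7 letters and 11 half steps from Eb gives a major seventh.

major seventh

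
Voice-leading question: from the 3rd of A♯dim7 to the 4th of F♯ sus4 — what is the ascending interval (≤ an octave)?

A♯dim7 has C♯ as its 3rd, and F♯ sus4 has B as its 4th.
7 letter names make it a seventh; at 10 semitones (a half step narrower than major) the quality is minor.

minor 7th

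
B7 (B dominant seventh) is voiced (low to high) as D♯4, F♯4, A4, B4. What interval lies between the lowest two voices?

minor third

Those voices are D♯4 and F♯4.
D♯ up to F♯ is 3 semitones, a half step narrower than a major third, so the interval is minor.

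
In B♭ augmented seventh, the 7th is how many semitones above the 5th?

B♭7#5 (B♭ augmented seventh): B♭ D F♯ A♭.
F♯ to A♭ is a diminished third: 2 semitones.

2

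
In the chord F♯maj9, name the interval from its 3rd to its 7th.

perfect fifth

Spelling the chord: F♯ A♯ C♯ E♯ G♯.
That puts A♯ below E♯.
Counting 5 letters and 7 half steps from A♯ gives a perfect fifth.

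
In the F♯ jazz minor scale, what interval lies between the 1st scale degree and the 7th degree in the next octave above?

major fourteenth

Spelling the F♯ jazz minor scale: F♯ G♯ A B C♯ D♯ E♯.
1st scale degree = F♯; scale degree 7 (up an octave) = E♯.
Counting 14 letters and 23 half steps from F♯ gives a major fourteenth.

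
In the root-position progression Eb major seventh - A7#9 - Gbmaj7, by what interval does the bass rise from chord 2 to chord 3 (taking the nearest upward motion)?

diminished seventh

The roots are A and Gb.
From A to Gb: 9 semitones over a seventh = diminished.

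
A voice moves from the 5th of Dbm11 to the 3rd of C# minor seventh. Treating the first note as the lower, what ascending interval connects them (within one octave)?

augmented fifth

Dbm11 has Ab as its 5th, and C# minor seventh has E as its 3rd.
Ab up to E is 8 semitones, a half step wider than a perfect fifth, so the interval is augmented.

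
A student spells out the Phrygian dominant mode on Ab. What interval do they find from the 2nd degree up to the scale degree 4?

Ab phrygian dominant: Ab Bbb C Db Eb Fb Gb.
That puts Bbb below Db.
Counting 3 letters and 4 half steps from Bbb gives a major third.

M3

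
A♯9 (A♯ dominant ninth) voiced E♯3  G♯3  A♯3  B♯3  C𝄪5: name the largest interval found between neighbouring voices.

Adjacent intervals: E♯3→G♯3 = minor third; G♯3→A♯3 = major second; A♯3→B♯3 = major second; B♯3→C𝄪5 = major ninth.
The largest is B♯3 to C𝄪5, a major ninth (14 semitones).

major 9th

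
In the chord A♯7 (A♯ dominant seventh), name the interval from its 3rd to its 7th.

Spelling the chord: A♯ C𝄪 E♯ G♯.
That puts C𝄪 below G♯.
5 letter names make it a fifth; at 6 semitones (a half step narrower than perfect) the quality is diminished.
This 3–7 tritone is the characteristic tension at the heart of the dominant sound.

d5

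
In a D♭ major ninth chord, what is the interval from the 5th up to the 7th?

D♭maj9 (D♭ major ninth) is spelled D♭, F, A♭, C, E♭.
So we need the interval from A♭ up to C.
From A♭ to C is 4 semitones, exactly the major third.

major 3rd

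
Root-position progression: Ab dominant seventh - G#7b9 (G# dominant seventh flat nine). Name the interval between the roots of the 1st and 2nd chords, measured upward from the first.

The roots are Ab and G#.
7 letter names make it a seventh; at 12 semitones (a half step wider than major) the quality is augmented.

augmented seventh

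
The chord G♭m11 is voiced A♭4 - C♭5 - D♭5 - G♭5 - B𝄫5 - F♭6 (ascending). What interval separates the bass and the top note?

minor thirteenth

The outer voices are A♭4 and F♭6.
13 letter names make it a thirteenth; at 20 semitones (a half step narrower than major) the quality is minor.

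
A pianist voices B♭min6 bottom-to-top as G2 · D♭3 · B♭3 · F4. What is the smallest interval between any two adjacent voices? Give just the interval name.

diminished fifth

Adjacent intervals: G2→D♭3 = diminished fifth; D♭3→B♭3 = major sixth; B♭3→F4 = perfect fifth.
The smallest is G2 to D♭3, a diminished fifth (6 semitones).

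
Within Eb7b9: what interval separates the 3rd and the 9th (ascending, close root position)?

d7

Eb7b9 (Eb dominant seventh flat nine) is spelled Eb-G-Bb-Db-Fb.
That puts G below Fb.
From G to Fb: 9 semitones over a seventh = diminished.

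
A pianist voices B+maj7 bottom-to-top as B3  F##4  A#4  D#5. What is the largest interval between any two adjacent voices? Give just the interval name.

augmented fifth

Adjacent intervals: B3→F##4 = augmented fifth; F##4→A#4 = minor third; A#4→D#5 = perfect fourth.
The largest is B3 to F##4, an augmented fifth (8 semitones).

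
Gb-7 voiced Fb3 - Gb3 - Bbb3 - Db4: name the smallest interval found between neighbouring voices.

Adjacent intervals: Fb3→Gb3 = major second; Gb3→Bbb3 = minor third; Bbb3→Db4 = major third.
The smallest is Fb3 to Gb3, a major second (2 semitones).

major second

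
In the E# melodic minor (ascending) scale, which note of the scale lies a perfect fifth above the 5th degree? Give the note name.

The scale is E# F## G# A# B# C## D##.
The 5th degree is B#; a perfect fifth above that is F## — scale degree 2.

F##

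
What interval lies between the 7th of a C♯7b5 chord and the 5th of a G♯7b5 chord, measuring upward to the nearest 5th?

minor third

C♯7b5 has B as its 7th, and G♯7b5 has D as its 5th.
3 letter names make it a third; at 3 semitones (a half step narrower than major) the quality is minor.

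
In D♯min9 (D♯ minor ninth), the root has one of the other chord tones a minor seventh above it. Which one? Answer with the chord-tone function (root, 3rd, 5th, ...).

7th

The chord tones of D♯m9 (D♯ minor ninth) are D♯, F♯, A♯, C♯, E♯.
The root is D♯. A minor seventh above D♯ is C♯.
C♯ is the chord's 7th.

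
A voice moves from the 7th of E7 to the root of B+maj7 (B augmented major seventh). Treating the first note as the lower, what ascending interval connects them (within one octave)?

E7 has D as its 7th, and B+maj7 (B augmented major seventh) has B as its root.
Counting 6 letters and 9 half steps from D gives a major sixth.

major 6th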